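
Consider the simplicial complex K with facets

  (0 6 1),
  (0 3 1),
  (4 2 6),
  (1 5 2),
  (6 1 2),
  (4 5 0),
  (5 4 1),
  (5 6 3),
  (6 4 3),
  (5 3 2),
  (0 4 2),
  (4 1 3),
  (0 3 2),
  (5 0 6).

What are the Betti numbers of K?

K has 7 vertices, 21 edges, 14 triangles.
rank ∂_0 = 0, rank ∂_1 = 6 ⇒ b_0 = 7 − 0 − 6 = 1; all invariant factors of ∂_1 are 1 so no torsion. So H_0 ≅ Z.
rank ∂_1 = 6, rank ∂_2 = 13 ⇒ b_1 = 21 − 6 − 13 = 2; all invariant factors of ∂_2 are 1 so no torsion. So H_1 ≅ Z^2.
rank ∂_2 = 13, rank ∂_3 = 0 ⇒ b_2 = 14 − 13 − 0 = 1. So H_2 ≅ Z.

b_0 = 1, b_1 = 2, b_2 = 1.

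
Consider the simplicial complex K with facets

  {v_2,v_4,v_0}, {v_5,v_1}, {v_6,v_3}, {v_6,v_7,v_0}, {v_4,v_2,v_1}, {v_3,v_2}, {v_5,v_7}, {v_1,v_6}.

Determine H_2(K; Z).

Take the total order v_0 < v_1 < v_2 < v_3 < v_4 < v_5 < v_6 < v_7 on the vertex set. Then K (dimension 2) consists of the simplices:

  0-simplices (8): [v_0], [v_1], [v_2], [v_3], [v_4], [v_5], [v_6], [v_7]
  1-simplices (13): [v_0,v_2], [v_0,v_4], [v_0,v_6], [v_0,v_7], [v_1,v_2], [v_1,v_4], [v_1,v_5], [v_1,v_6], [v_2,v_3], [v_2,v_4], [v_3,v_6], [v_5,v_7], [v_6,v_7]
  2-simplices (3): [v_0,v_2,v_4], [v_0,v_6,v_7], [v_1,v_2,v_4]

Hence C_0 ≅ Z^8, C_1 ≅ Z^13, C_2 ≅ Z^3.

Boundary ∂_1: C_1 → C_0 maps an edge to its endpoints' difference, ∂[p,q] = q − p.
The 8×13 boundary matrix has rank 7 and Smith normal form diag(1,1,1,1,1,1,1).

Boundary ∂_2: C_2 → C_1 maps a triangle to the signed sum of its edges. For instance
  ∂[v_0,v_6,v_7] = [v_6,v_7] − [v_0,v_7] + [v_0,v_6],
  ∂[v_1,v_2,v_4] = [v_2,v_4] − [v_1,v_4] + [v_1,v_2].
As a 13×3 matrix over Z this has rank 3, with invariant factors (1,1,1).

Now H_k = ker ∂_k / im ∂_{k+1}, so:

  H_2: rank ker ∂_2 − rank ∂_3 = (3 − 3) − 0 = 0, and there is no ∂_3, so H_2 = 0.

H_2 ≅ 0.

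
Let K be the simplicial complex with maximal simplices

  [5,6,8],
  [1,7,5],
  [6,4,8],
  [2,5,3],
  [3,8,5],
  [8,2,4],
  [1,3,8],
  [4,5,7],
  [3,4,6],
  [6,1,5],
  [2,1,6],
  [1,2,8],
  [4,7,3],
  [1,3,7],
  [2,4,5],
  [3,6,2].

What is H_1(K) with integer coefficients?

We work with the vertex ordering 1 < 2 < 3 < 4 < 5 < 6 < 7 < 8. The simplices of K, each written with vertices in increasing order, are:

  0-simplices (8): [1], [2], [3], [4], [5], [6], [7], [8]
  1-simplices (24): (24 of them)
  2-simplices (16): [1,2,6], [1,2,8], [1,3,7], [1,3,8], [1,5,6], [1,5,7], [2,3,5], [2,3,6], [2,4,5], [2,4,8], [3,4,6], [3,4,7], [3,5,8], [4,5,7], [4,6,8], [5,6,8]

so the chain groups are C_0 ≅ Z^8, C_1 ≅ Z^24, C_2 ≅ Z^16.

∂_1: C_1 → C_0 sends each edge [p,q] (with p < q) to q − p.
The 8×24 boundary matrix has rank 7 and Smith normal form diag(1,1,1,1,1,1,1).

Boundary ∂_2: C_2 → C_1 sends each 2-simplex [p,q,r] to [q,r] − [p,r] + [p,q]. For instance
  ∂[1,3,7] = [3,7] − [1,7] + [1,3],
  ∂[2,3,6] = [3,6] − [2,6] + [2,3].
As a 24×16 matrix over Z this has rank 15, with invariant factors (1,1,1,1,1,1,1,1,1,1,1,1,1,1,1).

Reading off H_k = ker ∂_k / im ∂_{k+1}:

  H_1: rank ker ∂_1 − rank ∂_2 = (24 − 7) − 15 = 2, and the invariant factors of ∂_2 are all 1, so H_1 = Z^2.

H_1 = Z^2.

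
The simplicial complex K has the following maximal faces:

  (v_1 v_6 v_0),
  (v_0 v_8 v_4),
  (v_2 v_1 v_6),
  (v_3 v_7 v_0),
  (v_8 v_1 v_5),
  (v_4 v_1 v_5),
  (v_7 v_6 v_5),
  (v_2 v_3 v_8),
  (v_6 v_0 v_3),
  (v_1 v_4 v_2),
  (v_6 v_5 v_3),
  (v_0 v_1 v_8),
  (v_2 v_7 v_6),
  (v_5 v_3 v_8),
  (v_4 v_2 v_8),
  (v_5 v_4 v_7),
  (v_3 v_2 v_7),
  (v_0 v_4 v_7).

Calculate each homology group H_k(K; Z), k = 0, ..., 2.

H_0 ≅ Z,  H_1 ≅ Z × Z/2,  H_2 = 0.

Order the vertices as v_0 < v_1 < v_2 < v_3 < v_4 < v_5 < v_6 < v_7 < v_8. Listing each simplex with vertices in this order, K has dimension 2 with simplices:

  0-simplices (9): [v_0], [v_1], [v_2], [v_3], [v_4], [v_5], [v_6], [v_7], [v_8]
  1-simplices (27): (27 of them)
  2-simplices (18): (18 of them)

so the chain groups are C_0 ≅ Z^9, C_1 ≅ Z^27, C_2 ≅ Z^18.

The boundary map ∂_1: C_1 → C_0 is given by ∂[p,q] = [q] − [p]. For instance
  ∂[v_0,v_1] = [v_1] − [v_0].
The resulting 9×27 matrix has rank 8, and its Smith normal form has invariant factors (1,1,1,1,1,1,1,1).

Boundary ∂_2: C_2 → C_1 maps a triangle to the signed sum of its edges. For instance
  ∂[v_1,v_4,v_5] = [v_4,v_5] − [v_1,v_5] + [v_1,v_4],
  ∂[v_0,v_3,v_6] = [v_3,v_6] − [v_0,v_6] + [v_0,v_3].
The resulting 27×18 matrix has rank 18, and its Smith normal form has invariant factors (1,1,1,1,1,1,1,1,1,1,1,1,1,1,1,1,1,2).

Now H_k = ker ∂_k / im ∂_{k+1}, so:

  H_0: rank C_0 − rank ∂_1 = 9 − 8 = 1, and the invariant factors of ∂_1 are all 1, so H_0 = Z.
  H_1: rank ker ∂_1 − rank ∂_2 = (27 − 8) − 18 = 1, and ∂_2 has invariant factor 2 > 1, so H_1 = Z × Z/2.
  H_2: rank ker ∂_2 − rank ∂_3 = (18 − 18) − 0 = 0, and there is no ∂_3, so H_2 = 0.

As a check, the Euler characteristic is 9 − 27 + 18 = 0, which agrees with 1 − 1 + 0 = 0.
(K is a triangulation of the Klein bottle.)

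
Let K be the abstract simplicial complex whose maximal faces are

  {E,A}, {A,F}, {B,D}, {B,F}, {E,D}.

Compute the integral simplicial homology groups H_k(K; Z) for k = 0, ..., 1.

H_0 ≅ Z,  H_1 ≅ Z.

We work with the vertex ordering A < B < D < E < F. The simplices of K, each written with vertices in increasing order, are:

  0-simplices (5): A, B, D, E, F
  1-simplices (5): AE, AF, BD, BF, DE

so the chain groups are C_0 ≅ Z^5, C_1 ≅ Z^5.

The boundary map ∂_1: C_1 → C_0 sends each edge [p,q] (with p < q) to q − p. For instance
  ∂AF = F − A.
The 5×5 boundary matrix has rank 4 and Smith normal form diag(1,1,1,1).

Reading off H_k = ker ∂_k / im ∂_{k+1}:

  H_0: rank C_0 − rank ∂_1 = 5 − 4 = 1, and the invariant factors of ∂_1 are all 1, so H_0 ≅ Z.
  H_1: rank ker ∂_1 − rank ∂_2 = (5 − 4) − 0 = 1, and there is no ∂_2, so H_1 ≅ Z.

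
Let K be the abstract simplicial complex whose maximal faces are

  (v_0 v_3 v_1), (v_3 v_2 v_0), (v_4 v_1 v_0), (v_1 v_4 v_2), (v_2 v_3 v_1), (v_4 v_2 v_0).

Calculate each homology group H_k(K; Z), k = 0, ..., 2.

We work with the vertex ordering v_0 < v_1 < v_2 < v_3 < v_4. The simplices of K, each written with vertices in increasing order, are:

  0-simplices (5): [v_0], [v_1], [v_2], [v_3], [v_4]
  1-simplices (9): [v_0,v_1], [v_0,v_2], [v_0,v_3], [v_0,v_4], [v_1,v_2], [v_1,v_3], [v_1,v_4], [v_2,v_3], [v_2,v_4]
  2-simplices (6): [v_0,v_1,v_3], [v_0,v_1,v_4], [v_0,v_2,v_3], [v_0,v_2,v_4], [v_1,v_2,v_3], [v_1,v_2,v_4]

Hence C_0 ≅ Z^5, C_1 ≅ Z^9, C_2 ≅ Z^6.

The boundary map ∂_1: C_1 → C_0 is given by ∂[p,q] = [q] − [p]. For instance
  ∂[v_1,v_3] = [v_3] − [v_1].
The 5×9 boundary matrix has rank 4 and Smith normal form diag(1,1,1,1).

Boundary ∂_2: C_2 → C_1 acts by ∂[p,q,r] = [q,r] − [p,r] + [p,q]. For instance
  ∂[v_0,v_1,v_4] = [v_1,v_4] − [v_0,v_4] + [v_0,v_1],
  ∂[v_0,v_1,v_3] = [v_1,v_3] − [v_0,v_3] + [v_0,v_1].
As a 9×6 matrix over Z this has rank 5, with invariant factors (1,1,1,1,1).

Reading off H_k = ker ∂_k / im ∂_{k+1}:

  H_0: rank C_0 − rank ∂_1 = 5 − 4 = 1, and the invariant factors of ∂_1 are all 1, so H_0 = Z.
  H_1: rank ker ∂_1 − rank ∂_2 = (9 − 4) − 5 = 0, and the invariant factors of ∂_2 are all 1, so H_1 = 0.
  H_2: rank ker ∂_2 − rank ∂_3 = (6 − 5) − 0 = 1, and there is no ∂_3, so H_2 = Z.

As a check, the Euler characteristic is 5 − 9 + 6 = 2, which agrees with 1 − 0 + 1 = 2.
(K is a triangulation of the 2-sphere S^2.)

H_0 ≅ Z,  H_1 = 0,  H_2 ≅ Z.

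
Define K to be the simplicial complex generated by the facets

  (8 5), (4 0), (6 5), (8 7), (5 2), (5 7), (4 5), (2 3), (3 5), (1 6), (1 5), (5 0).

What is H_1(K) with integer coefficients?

Fix the vertex order 0 < 1 < 2 < 3 < 4 < 5 < 6 < 7 < 8 and write every simplex with vertices in increasing order. Then dim K = 1 and the simplices of K are:

  0-simplices (9): [0], [1], [2], [3], [4], [5], [6], [7], [8]
  1-simplices (12): [0,4], [0,5], [1,5], [1,6], [2,3], [2,5], [3,5], [4,5], [5,6], [5,7], [5,8], [7,8]

so the chain groups are C_0 ≅ Z^9, C_1 ≅ Z^12.

∂_1: C_1 → C_0 is given by ∂[p,q] = [q] − [p]. For instance
  ∂[0,5] = [5] − [0].
The resulting 9×12 matrix has rank 8, and its Smith normal form has invariant factors (1,1,1,1,1,1,1,1).

Reading off H_k = ker ∂_k / im ∂_{k+1}:

  H_1: rank ker ∂_1 − rank ∂_2 = (12 − 8) − 0 = 4, and there is no ∂_2, so H_1 ≅ Z^4.

(K is a triangulation of a wedge of 4 circles.)

H_1 = Z^4.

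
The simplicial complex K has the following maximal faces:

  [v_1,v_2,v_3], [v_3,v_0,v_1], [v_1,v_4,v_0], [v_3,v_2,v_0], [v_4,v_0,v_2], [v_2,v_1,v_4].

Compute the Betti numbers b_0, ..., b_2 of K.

b_0 = 1, b_1 = 0, b_2 = 1.

Fix the vertex order v_0 < v_1 < v_2 < v_3 < v_4 and write every simplex with vertices in increasing order. Then dim K = 2 and the simplices of K are:

  0-simplices (5): [v_0], [v_1], [v_2], [v_3], [v_4]
  1-simplices (9): [v_0,v_1], [v_0,v_2], [v_0,v_3], [v_0,v_4], [v_1,v_2], [v_1,v_3], [v_1,v_4], [v_2,v_3], [v_2,v_4]
  2-simplices (6): [v_0,v_1,v_3], [v_0,v_1,v_4], [v_0,v_2,v_3], [v_0,v_2,v_4], [v_1,v_2,v_3], [v_1,v_2,v_4]

giving chain groups C_0 ≅ Z^5, C_1 ≅ Z^9, C_2 ≅ Z^6.

The boundary map ∂_1: C_1 → C_0 is given by ∂[p,q] = [q] − [p]. For instance
  ∂[v_0,v_3] = [v_3] − [v_0].
As a 5×9 matrix over Z this has rank 4, with invariant factors (1,1,1,1).

∂_2: C_2 → C_1 maps a triangle to the signed sum of its edges. For instance
  ∂[v_0,v_2,v_4] = [v_2,v_4] − [v_0,v_4] + [v_0,v_2],
  ∂[v_0,v_1,v_4] = [v_1,v_4] − [v_0,v_4] + [v_0,v_1].
This gives a 9×6 integer matrix of rank 5; reducing to Smith normal form yields diagonal entries (1,1,1,1,1).

Now H_k = ker ∂_k / im ∂_{k+1}, so:

  H_0: rank C_0 − rank ∂_1 = 5 − 4 = 1, and the invariant factors of ∂_1 are all 1, so H_0 = Z.
  H_1: rank ker ∂_1 − rank ∂_2 = (9 − 4) − 5 = 0, and the invariant factors of ∂_2 are all 1, so H_1 = 0.
  H_2: rank ker ∂_2 − rank ∂_3 = (6 − 5) − 0 = 1, and there is no ∂_3, so H_2 = Z.

(K is a triangulation of the 2-sphere S^2.)

Hence the Betti numbers are b_0 = 1, b_1 = 0, b_2 = 1.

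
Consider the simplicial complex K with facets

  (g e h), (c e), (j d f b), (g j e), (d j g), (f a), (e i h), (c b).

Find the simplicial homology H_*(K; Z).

Order the vertices as a < b < c < d < e < f < g < h < i < j. Listing each simplex with vertices in this order, K has dimension 3 with simplices:

  0-simplices (10): a, b, c, d, e, f, g, h, i, j
  1-simplices (17): af, bc, bd, bf, bj, ce, df, dg, dj, eg, eh, ei, ej, fj, gh, gj, hi
  2-simplices (8): bdf, bdj, bfj, dfj, dgj, egh, egj, ehi
  3-simplices (1): bdfj

giving chain groups C_0 ≅ Z^10, C_1 ≅ Z^17, C_2 ≅ Z^8, C_3 ≅ Z^1.

The boundary map ∂_1: C_1 → C_0 maps an edge to its endpoints' difference, ∂[p,q] = q − p.
As a 10×17 matrix over Z this has rank 9, with invariant factors (1,1,1,1,1,1,1,1,1).

Boundary ∂_2: C_2 → C_1 sends each 2-simplex [p,q,r] to [q,r] − [p,r] + [p,q]. For instance
  ∂ehi = hi − ei + eh,
  ∂egh = gh − eh + eg.
The 17×8 boundary matrix has rank 7 and Smith normal form diag(1,1,1,1,1,1,1).

The boundary map ∂_3: C_3 → C_2 sends each 3-simplex σ to the alternating sum Σ_i (−1)^i (σ with its i-th vertex removed). For instance
  ∂bdfj = dfj − bfj + bdj − bdf.
This gives a 8×1 integer matrix of rank 1; reducing to Smith normal form yields diagonal entries (1).

From H_k ≅ ker(∂_k) / im(∂_{k+1}) we obtain:

  H_0: rank C_0 − rank ∂_1 = 10 − 9 = 1, and the invariant factors of ∂_1 are all 1, so H_0 = Z.
  H_1: rank ker ∂_1 − rank ∂_2 = (17 − 9) − 7 = 1, and the invariant factors of ∂_2 are all 1, so H_1 = Z.
  H_2: rank ker ∂_2 − rank ∂_3 = (8 − 7) − 1 = 0, and the invariant factors of ∂_3 are all 1, so H_2 = 0.
  H_3: rank ker ∂_3 − rank ∂_4 = (1 − 1) − 0 = 0, and there is no ∂_4, so H_3 = 0.

As a check, the Euler characteristic is 10 − 17 + 8 − 1 = 0, which agrees with 1 − 1 + 0 − 0 = 0.

H_0 = Z,  H_1 = Z,  H_2 = 0,  H_3 = 0.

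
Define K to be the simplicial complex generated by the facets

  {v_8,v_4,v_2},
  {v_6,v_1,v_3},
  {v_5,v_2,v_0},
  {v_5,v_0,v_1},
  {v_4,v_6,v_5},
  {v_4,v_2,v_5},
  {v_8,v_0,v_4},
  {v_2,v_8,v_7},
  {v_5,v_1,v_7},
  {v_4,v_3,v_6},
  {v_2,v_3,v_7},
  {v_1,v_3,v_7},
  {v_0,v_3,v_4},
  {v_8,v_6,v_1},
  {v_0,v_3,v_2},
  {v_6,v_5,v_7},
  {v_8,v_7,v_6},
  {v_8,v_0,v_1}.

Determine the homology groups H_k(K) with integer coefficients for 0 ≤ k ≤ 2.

H_0 ≅ Z,  H_1 ≅ Z ⊕ Z/2Z,  H_2 = 0.

Fix the vertex order v_0 < v_1 < v_2 < v_3 < v_4 < v_5 < v_6 < v_7 < v_8 and write every simplex with vertices in increasing order. Then dim K = 2 and the simplices of K are:

  0-simplices (9): [v_0], [v_1], [v_2], [v_3], [v_4], [v_5], [v_6], [v_7], [v_8]
  1-simplices (27): (27 of them)
  2-simplices (18): (18 of them)

giving chain groups C_0 ≅ Z^9, C_1 ≅ Z^27, C_2 ≅ Z^18.

∂_1: C_1 → C_0 maps an edge to its endpoints' difference, ∂[p,q] = q − p. For instance
  ∂[v_6,v_8] = [v_8] − [v_6].
The resulting 9×27 matrix has rank 8, and its Smith normal form has invariant factors (1,1,1,1,1,1,1,1).

The boundary map ∂_2: C_2 → C_1 sends each 2-simplex [p,q,r] to [q,r] − [p,r] + [p,q]. For instance
  ∂[v_2,v_7,v_8] = [v_7,v_8] − [v_2,v_8] + [v_2,v_7],
  ∂[v_1,v_6,v_8] = [v_6,v_8] − [v_1,v_8] + [v_1,v_6].
The resulting 27×18 matrix has rank 18, and its Smith normal form has invariant factors (1,1,1,1,1,1,1,1,1,1,1,1,1,1,1,1,1,2).

Now H_k = ker ∂_k / im ∂_{k+1}, so:

  H_0: rank C_0 − rank ∂_1 = 9 − 8 = 1, and the invariant factors of ∂_1 are all 1, so H_0 = Z.
  H_1: rank ker ∂_1 − rank ∂_2 = (27 − 8) − 18 = 1, and ∂_2 has invariant factor 2 > 1, so H_1 = Z ⊕ Z/2Z.
  H_2: rank ker ∂_2 − rank ∂_3 = (18 − 18) − 0 = 0, and there is no ∂_3, so H_2 = 0.

As a check, the Euler characteristic is 9 − 27 + 18 = 0, which agrees with 1 − 1 + 0 = 0.
(K is a triangulation of the Klein bottle.)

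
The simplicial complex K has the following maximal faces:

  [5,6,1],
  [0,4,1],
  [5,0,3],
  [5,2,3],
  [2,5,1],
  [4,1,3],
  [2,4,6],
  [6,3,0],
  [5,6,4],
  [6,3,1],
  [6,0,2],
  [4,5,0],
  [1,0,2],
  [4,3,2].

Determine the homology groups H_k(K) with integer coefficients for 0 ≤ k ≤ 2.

H_0 = Z,  H_1 = Z^2,  H_2 = Z.

Order the vertices as 0 < 1 < 2 < 3 < 4 < 5 < 6. Listing each simplex with vertices in this order, K has dimension 2 with simplices:

  0-simplices (7): [0], [1], [2], [3], [4], [5], [6]
  1-simplices (21): [0,1], [0,2], [0,3], [0,4], [0,5], [0,6], [1,2], [1,3], [1,4], [1,5], [1,6], [2,3], [2,4], [2,5], [2,6], [3,4], [3,5], [3,6], [4,5], [4,6], [5,6]
  2-simplices (14): [0,1,2], [0,1,4], [0,2,6], [0,3,5], [0,3,6], [0,4,5], [1,2,5], [1,3,4], [1,3,6], [1,5,6], [2,3,4], [2,3,5], [2,4,6], [4,5,6]

giving chain groups C_0 ≅ Z^7, C_1 ≅ Z^21, C_2 ≅ Z^14.

Boundary ∂_1: C_1 → C_0 maps an edge to its endpoints' difference, ∂[p,q] = q − p. For instance
  ∂[2,4] = [4] − [2].
The 7×21 boundary matrix has rank 6 and Smith normal form diag(1,1,1,1,1,1).

The boundary map ∂_2: C_2 → C_1 acts by ∂[p,q,r] = [q,r] − [p,r] + [p,q]. For instance
  ∂[0,3,5] = [3,5] − [0,5] + [0,3],
  ∂[0,2,6] = [2,6] − [0,6] + [0,2].
This gives a 21×14 integer matrix of rank 13; reducing to Smith normal form yields diagonal entries (1,1,1,1,1,1,1,1,1,1,1,1,1).

Now H_k = ker ∂_k / im ∂_{k+1}, so:

  H_0: rank C_0 − rank ∂_1 = 7 − 6 = 1, and the invariant factors of ∂_1 are all 1, so H_0 ≅ Z.
  H_1: rank ker ∂_1 − rank ∂_2 = (21 − 6) − 13 = 2, and the invariant factors of ∂_2 are all 1, so H_1 ≅ Z^2.
  H_2: rank ker ∂_2 − rank ∂_3 = (14 − 13) − 0 = 1, and there is no ∂_3, so H_2 ≅ Z.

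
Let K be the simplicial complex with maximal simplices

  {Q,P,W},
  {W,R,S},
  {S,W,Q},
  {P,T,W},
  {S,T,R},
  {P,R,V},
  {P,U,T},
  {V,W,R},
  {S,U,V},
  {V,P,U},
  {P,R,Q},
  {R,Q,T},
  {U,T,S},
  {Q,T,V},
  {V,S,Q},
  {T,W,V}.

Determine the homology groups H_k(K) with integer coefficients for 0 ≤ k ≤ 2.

We work with the vertex ordering P < Q < R < S < T < U < V < W. The simplices of K, each written with vertices in increasing order, are:

  0-simplices (8): P, Q, R, S, T, U, V, W
  1-simplices (24): PQ, PR, PT, PU, PV, PW, QR, QS, QT, QV, QW, RS, RT, RV, RW, ST, SU, SV, SW, TU, TV, TW, UV, VW
  2-simplices (16): PQR, PQW, PRV, PTU, PTW, PUV, QRT, QSV, QSW, QTV, RST, RSW, RVW, STU, SUV, TVW

so the chain groups are C_0 ≅ Z^8, C_1 ≅ Z^24, C_2 ≅ Z^16.

The boundary map ∂_1: C_1 → C_0 sends each edge [p,q] (with p < q) to q − p.
As a 8×24 matrix over Z this has rank 7, with invariant factors (1,1,1,1,1,1,1).

∂_2: C_2 → C_1 maps a triangle to the signed sum of its edges. For instance
  ∂QTV = TV − QV + QT,
  ∂STU = TU − SU + ST.
The resulting 24×16 matrix has rank 15, and its Smith normal form has invariant factors (1,1,1,1,1,1,1,1,1,1,1,1,1,1,1).

Now H_k = ker ∂_k / im ∂_{k+1}, so:

  H_0: rank C_0 − rank ∂_1 = 8 − 7 = 1, and the invariant factors of ∂_1 are all 1, so H_0 = Z.
  H_1: rank ker ∂_1 − rank ∂_2 = (24 − 7) − 15 = 2, and the invariant factors of ∂_2 are all 1, so H_1 = Z^2.
  H_2: rank ker ∂_2 − rank ∂_3 = (16 − 15) − 0 = 1, and there is no ∂_3, so H_2 = Z.

As a check, the Euler characteristic is 8 − 24 + 16 = 0, which agrees with 1 − 2 + 1 = 0.
(K is a triangulation of the torus T^2.)

H_0 ≅ Z,  H_1 ≅ Z^2,  H_2 ≅ Z.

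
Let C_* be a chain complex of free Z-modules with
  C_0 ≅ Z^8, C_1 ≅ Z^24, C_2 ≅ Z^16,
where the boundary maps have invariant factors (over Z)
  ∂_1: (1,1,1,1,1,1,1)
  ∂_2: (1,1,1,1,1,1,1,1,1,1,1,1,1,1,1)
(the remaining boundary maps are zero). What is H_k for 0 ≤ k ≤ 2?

H_0 ≅ Z,  H_1 ≅ Z^2,  H_2 ≅ Z.

H_0: b_0 = 8 − 0 − 7 = 1; torsion from ∂_1 factors > 1: none. So H_0 ≅ Z.
H_1: b_1 = 24 − 7 − 15 = 2; torsion from ∂_2 factors > 1: none. So H_1 ≅ Z^2.
H_2: b_2 = 16 − 15 − 0 = 1; torsion from ∂_3 factors > 1: none. So H_2 ≅ Z.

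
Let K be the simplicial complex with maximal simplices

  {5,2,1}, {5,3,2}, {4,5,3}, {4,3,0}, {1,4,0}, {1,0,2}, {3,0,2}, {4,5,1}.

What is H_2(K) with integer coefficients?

K has 6 vertices, 12 edges, 8 triangles.
rank ∂_2 = 7, rank ∂_3 = 0 ⇒ b_2 = 8 − 7 − 0 = 1. So H_2 ≅ Z.

H_2 ≅ Z.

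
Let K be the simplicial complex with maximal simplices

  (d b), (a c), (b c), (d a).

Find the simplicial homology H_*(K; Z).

H_0 ≅ Z,  H_1 ≅ Z.

Take the total order a < b < c < d on the vertex set. Then K (dimension 1) consists of the simplices:

  0-simplices (4): a, b, c, d
  1-simplices (4): ac, ad, bc, bd

so the chain groups are C_0 ≅ Z^4, C_1 ≅ Z^4.

∂_1: C_1 → C_0 maps an edge to its endpoints' difference, ∂[p,q] = q − p.
As a 4×4 matrix over Z this has rank 3, with invariant factors (1,1,1).

From H_k ≅ ker(∂_k) / im(∂_{k+1}) we obtain:

  H_0: rank C_0 − rank ∂_1 = 4 − 3 = 1, and the invariant factors of ∂_1 are all 1, so H_0 = Z.
  H_1: rank ker ∂_1 − rank ∂_2 = (4 − 3) − 0 = 1, and there is no ∂_2, so H_1 = Z.

(K is a triangulation of the circle S^1.)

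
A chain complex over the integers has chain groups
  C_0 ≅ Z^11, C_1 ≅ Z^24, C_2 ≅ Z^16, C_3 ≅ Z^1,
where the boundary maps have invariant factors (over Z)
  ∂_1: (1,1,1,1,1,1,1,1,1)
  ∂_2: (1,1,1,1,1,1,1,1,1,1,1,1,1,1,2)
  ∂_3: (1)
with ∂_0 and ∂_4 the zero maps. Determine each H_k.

H_0 = Z^2,  H_1 = Z/2,  H_2 = 0,  H_3 = 0.

H_0: b_0 = 11 − 0 − 9 = 2; torsion from ∂_1 factors > 1: none. So H_0 = Z^2.
H_1: b_1 = 24 − 9 − 15 = 0; torsion from ∂_2 factors > 1: [2]. So H_1 = Z/2.
H_2: b_2 = 16 − 15 − 1 = 0; torsion from ∂_3 factors > 1: none. So H_2 = 0.
H_3: b_3 = 1 − 1 − 0 = 0; torsion from ∂_4 factors > 1: none. So H_3 = 0.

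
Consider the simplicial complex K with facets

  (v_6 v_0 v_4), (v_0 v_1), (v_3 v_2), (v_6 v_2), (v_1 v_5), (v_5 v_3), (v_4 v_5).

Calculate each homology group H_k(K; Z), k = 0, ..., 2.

Take the total order v_0 < v_1 < v_2 < v_3 < v_4 < v_5 < v_6 on the vertex set. Then K (dimension 2) consists of the simplices:

  0-simplices (7): [v_0], [v_1], [v_2], [v_3], [v_4], [v_5], [v_6]
  1-simplices (9): [v_0,v_1], [v_0,v_4], [v_0,v_6], [v_1,v_5], [v_2,v_3], [v_2,v_6], [v_3,v_5], [v_4,v_5], [v_4,v_6]
  2-simplices (1): [v_0,v_4,v_6]

giving chain groups C_0 ≅ Z^7, C_1 ≅ Z^9, C_2 ≅ Z^1.

∂_1: C_1 → C_0 is given by ∂[p,q] = [q] − [p].
This gives a 7×9 integer matrix of rank 6; reducing to Smith normal form yields diagonal entries (1,1,1,1,1,1).

Boundary ∂_2: C_2 → C_1 acts by ∂[p,q,r] = [q,r] − [p,r] + [p,q]. For instance
  ∂[v_0,v_4,v_6] = [v_4,v_6] − [v_0,v_6] + [v_0,v_4].
As a 9×1 matrix over Z this has rank 1, with invariant factors (1).

Reading off H_k = ker ∂_k / im ∂_{k+1}:

  H_0: rank C_0 − rank ∂_1 = 7 − 6 = 1, and the invariant factors of ∂_1 are all 1, so H_0 = Z.
  H_1: rank ker ∂_1 − rank ∂_2 = (9 − 6) − 1 = 2, and the invariant factors of ∂_2 are all 1, so H_1 = Z^2.
  H_2: rank ker ∂_2 − rank ∂_3 = (1 − 1) − 0 = 0, and there is no ∂_3, so H_2 = 0.

As a check, the Euler characteristic is 7 − 9 + 1 = -1, which agrees with 1 − 2 + 0 = -1.

H_0 ≅ Z,  H_1 ≅ Z^2,  H_2 = 0.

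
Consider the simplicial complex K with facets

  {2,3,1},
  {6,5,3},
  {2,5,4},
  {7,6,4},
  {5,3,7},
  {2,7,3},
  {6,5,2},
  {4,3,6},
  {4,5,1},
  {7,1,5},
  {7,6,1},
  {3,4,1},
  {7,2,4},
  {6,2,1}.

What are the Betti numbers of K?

b_0 = 1, b_1 = 2, b_2 = 1.

Order the vertices as 1 < 2 < 3 < 4 < 5 < 6 < 7. Listing each simplex with vertices in this order, K has dimension 2 with simplices:

  0-simplices (7): [1], [2], [3], [4], [5], [6], [7]
  1-simplices (21): [1,2], [1,3], [1,4], [1,5], [1,6], [1,7], [2,3], [2,4], [2,5], [2,6], [2,7], [3,4], [3,5], [3,6], [3,7], [4,5], [4,6], [4,7], [5,6], [5,7], [6,7]
  2-simplices (14): [1,2,3], [1,2,6], [1,3,4], [1,4,5], [1,5,7], [1,6,7], [2,3,7], [2,4,5], [2,4,7], [2,5,6], [3,4,6], [3,5,6], [3,5,7], [4,6,7]

so the chain groups are C_0 ≅ Z^7, C_1 ≅ Z^21, C_2 ≅ Z^14.

Boundary ∂_1: C_1 → C_0 sends each edge [p,q] (with p < q) to q − p. For instance
  ∂[3,7] = [7] − [3].
The resulting 7×21 matrix has rank 6, and its Smith normal form has invariant factors (1,1,1,1,1,1).

The boundary map ∂_2: C_2 → C_1 acts by ∂[p,q,r] = [q,r] − [p,r] + [p,q]. For instance
  ∂[1,5,7] = [5,7] − [1,7] + [1,5],
  ∂[1,6,7] = [6,7] − [1,7] + [1,6].
As a 21×14 matrix over Z this has rank 13, with invariant factors (1,1,1,1,1,1,1,1,1,1,1,1,1).

Reading off H_k = ker ∂_k / im ∂_{k+1}:

  H_0: rank C_0 − rank ∂_1 = 7 − 6 = 1, and the invariant factors of ∂_1 are all 1, so H_0 ≅ Z.
  H_1: rank ker ∂_1 − rank ∂_2 = (21 − 6) − 13 = 2, and the invariant factors of ∂_2 are all 1, so H_1 ≅ Z^2.
  H_2: rank ker ∂_2 − rank ∂_3 = (14 − 13) − 0 = 1, and there is no ∂_3, so H_2 ≅ Z.

As a check, the Euler characteristic is 7 − 21 + 14 = 0, which agrees with 1 − 2 + 1 = 0.

Hence the Betti numbers are b_0 = 1, b_1 = 2, b_2 = 1.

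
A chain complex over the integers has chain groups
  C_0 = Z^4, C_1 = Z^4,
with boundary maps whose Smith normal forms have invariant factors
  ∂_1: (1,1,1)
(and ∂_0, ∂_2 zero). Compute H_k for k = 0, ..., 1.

H_0 ≅ Z,  H_1 ≅ Z.

H_0: b_0 = 4 − 0 − 3 = 1; torsion from ∂_1 factors > 1: none. So H_0 ≅ Z.
H_1: b_1 = 4 − 3 − 0 = 1; torsion from ∂_2 factors > 1: none. So H_1 ≅ Z.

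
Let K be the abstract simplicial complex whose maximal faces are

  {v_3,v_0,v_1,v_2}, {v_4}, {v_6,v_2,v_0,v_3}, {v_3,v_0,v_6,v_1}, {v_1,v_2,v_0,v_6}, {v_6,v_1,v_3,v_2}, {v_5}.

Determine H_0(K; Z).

Order the vertices as v_0 < v_1 < v_2 < v_3 < v_4 < v_5 < v_6. Listing each simplex with vertices in this order, K has dimension 3 with simplices:

  0-simplices (7): [v_0], [v_1], [v_2], [v_3], [v_4], [v_5], [v_6]
  1-simplices (10): [v_0,v_1], [v_0,v_2], [v_0,v_3], [v_0,v_6], [v_1,v_2], [v_1,v_3], [v_1,v_6], [v_2,v_3], [v_2,v_6], [v_3,v_6]
  2-simplices (10): [v_0,v_1,v_2], [v_0,v_1,v_3], [v_0,v_1,v_6], [v_0,v_2,v_3], [v_0,v_2,v_6], [v_0,v_3,v_6], [v_1,v_2,v_3], [v_1,v_2,v_6], [v_1,v_3,v_6], [v_2,v_3,v_6]
  3-simplices (5): [v_0,v_1,v_2,v_3], [v_0,v_1,v_2,v_6], [v_0,v_1,v_3,v_6], [v_0,v_2,v_3,v_6], [v_1,v_2,v_3,v_6]

Hence C_0 ≅ Z^7, C_1 ≅ Z^10, C_2 ≅ Z^10, C_3 ≅ Z^5.

The boundary map ∂_1: C_1 → C_0 is given by ∂[p,q] = [q] − [p]. For instance
  ∂[v_1,v_6] = [v_6] − [v_1].
This gives a 7×10 integer matrix of rank 4; reducing to Smith normal form yields diagonal entries (1,1,1,1).

Boundary ∂_2: C_2 → C_1 maps a triangle to the signed sum of its edges. For instance
  ∂[v_0,v_2,v_6] = [v_2,v_6] − [v_0,v_6] + [v_0,v_2],
  ∂[v_1,v_2,v_3] = [v_2,v_3] − [v_1,v_3] + [v_1,v_2].
The resulting 10×10 matrix has rank 6, and its Smith normal form has invariant factors (1,1,1,1,1,1).

The boundary map ∂_3: C_3 → C_2 sends each 3-simplex σ to the alternating sum Σ_i (−1)^i (σ with its i-th vertex removed). For instance
  ∂[v_0,v_2,v_3,v_6] = [v_2,v_3,v_6] − [v_0,v_3,v_6] + [v_0,v_2,v_6] − [v_0,v_2,v_3],
  ∂[v_0,v_1,v_2,v_6] = [v_1,v_2,v_6] − [v_0,v_2,v_6] + [v_0,v_1,v_6] − [v_0,v_1,v_2].
The 10×5 boundary matrix has rank 4 and Smith normal form diag(1,1,1,1).

Reading off H_k = ker ∂_k / im ∂_{k+1}:

  H_0: rank C_0 − rank ∂_1 = 7 − 4 = 3, and the invariant factors of ∂_1 are all 1, so H_0 = Z^3.

H_0 = Z^3.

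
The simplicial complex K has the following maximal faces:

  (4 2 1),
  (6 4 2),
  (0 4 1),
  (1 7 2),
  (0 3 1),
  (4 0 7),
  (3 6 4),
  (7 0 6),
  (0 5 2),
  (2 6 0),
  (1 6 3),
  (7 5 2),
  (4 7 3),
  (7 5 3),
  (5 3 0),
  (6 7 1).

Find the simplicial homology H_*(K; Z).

Order the vertices as 0 < 1 < 2 < 3 < 4 < 5 < 6 < 7. Listing each simplex with vertices in this order, K has dimension 2 with simplices:

  0-simplices (8): [0], [1], [2], [3], [4], [5], [6], [7]
  1-simplices (24): (24 of them)
  2-simplices (16): [0,1,3], [0,1,4], [0,2,5], [0,2,6], [0,3,5], [0,4,7], [0,6,7], [1,2,4], [1,2,7], [1,3,6], [1,6,7], [2,4,6], [2,5,7], [3,4,6], [3,4,7], [3,5,7]

Hence C_0 ≅ Z^8, C_1 ≅ Z^24, C_2 ≅ Z^16.

The boundary map ∂_1: C_1 → C_0 maps an edge to its endpoints' difference, ∂[p,q] = q − p.
The 8×24 boundary matrix has rank 7 and Smith normal form diag(1,1,1,1,1,1,1).

The boundary map ∂_2: C_2 → C_1 maps a triangle to the signed sum of its edges. For instance
  ∂[3,4,6] = [4,6] − [3,6] + [3,4],
  ∂[1,6,7] = [6,7] − [1,7] + [1,6].
As a 24×16 matrix over Z this has rank 15, with invariant factors (1,1,1,1,1,1,1,1,1,1,1,1,1,1,1).

Computing H_k = (kernel of ∂_k) / (image of ∂_{k+1}):

  H_0: rank C_0 − rank ∂_1 = 8 − 7 = 1, and the invariant factors of ∂_1 are all 1, so H_0 = Z.
  H_1: rank ker ∂_1 − rank ∂_2 = (24 − 7) − 15 = 2, and the invariant factors of ∂_2 are all 1, so H_1 = Z^2.
  H_2: rank ker ∂_2 − rank ∂_3 = (16 − 15) − 0 = 1, and there is no ∂_3, so H_2 = Z.

As a check, the Euler characteristic is 8 − 24 + 16 = 0, which agrees with 1 − 2 + 1 = 0.
(K is a triangulation of the torus T^2.)

H_0 ≅ Z,  H_1 ≅ Z^2,  H_2 ≅ Z.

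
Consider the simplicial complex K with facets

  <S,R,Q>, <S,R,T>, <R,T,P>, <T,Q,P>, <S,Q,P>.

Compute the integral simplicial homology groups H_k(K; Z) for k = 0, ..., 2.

H_0 = Z,  H_1 = Z,  H_2 = 0.

Fix the vertex order P < Q < R < S < T and write every simplex with vertices in increasing order. Then dim K = 2 and the simplices of K are:

  0-simplices (5): P, Q, R, S, T
  1-simplices (10): PQ, PR, PS, PT, QR, QS, QT, RS, RT, ST
  2-simplices (5): PQS, PQT, PRT, QRS, RST

giving chain groups C_0 ≅ Z^5, C_1 ≅ Z^10, C_2 ≅ Z^5.

∂_1: C_1 → C_0 is given by ∂[p,q] = [q] − [p].
As a 5×10 matrix over Z this has rank 4, with invariant factors (1,1,1,1).

The boundary map ∂_2: C_2 → C_1 acts by ∂[p,q,r] = [q,r] − [p,r] + [p,q]. For instance
  ∂QRS = RS − QS + QR,
  ∂PRT = RT − PT + PR.
As a 10×5 matrix over Z this has rank 5, with invariant factors (1,1,1,1,1).

From H_k ≅ ker(∂_k) / im(∂_{k+1}) we obtain:

  H_0: rank C_0 − rank ∂_1 = 5 − 4 = 1, and the invariant factors of ∂_1 are all 1, so H_0 ≅ Z.
  H_1: rank ker ∂_1 − rank ∂_2 = (10 − 4) − 5 = 1, and the invariant factors of ∂_2 are all 1, so H_1 ≅ Z.
  H_2: rank ker ∂_2 − rank ∂_3 = (5 − 5) − 0 = 0, and there is no ∂_3, so H_2 ≅ 0.

As a check, the Euler characteristic is 5 − 10 + 5 = 0, which agrees with 1 − 1 + 0 = 0.
(K is a triangulation of the Möbius band.)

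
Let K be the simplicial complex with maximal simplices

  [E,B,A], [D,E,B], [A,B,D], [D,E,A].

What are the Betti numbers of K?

Take the total order A < B < D < E on the vertex set. Then K (dimension 2) consists of the simplices:

  0-simplices (4): A, B, D, E
  1-simplices (6): AB, AD, AE, BD, BE, DE
  2-simplices (4): ABD, ABE, ADE, BDE

giving chain groups C_0 ≅ Z^4, C_1 ≅ Z^6, C_2 ≅ Z^4.

The boundary map ∂_1: C_1 → C_0 is given by ∂[p,q] = [q] − [p].
The 4×6 boundary matrix has rank 3 and Smith normal form diag(1,1,1).

Boundary ∂_2: C_2 → C_1 maps a triangle to the signed sum of its edges. For instance
  ∂ABD = BD − AD + AB,
  ∂BDE = DE − BE + BD.
The resulting 6×4 matrix has rank 3, and its Smith normal form has invariant factors (1,1,1).

From H_k ≅ ker(∂_k) / im(∂_{k+1}) we obtain:

  H_0: rank C_0 − rank ∂_1 = 4 − 3 = 1, and the invariant factors of ∂_1 are all 1, so H_0 ≅ Z.
  H_1: rank ker ∂_1 − rank ∂_2 = (6 − 3) − 3 = 0, and the invariant factors of ∂_2 are all 1, so H_1 ≅ 0.
  H_2: rank ker ∂_2 − rank ∂_3 = (4 − 3) − 0 = 1, and there is no ∂_3, so H_2 ≅ Z.

Hence the Betti numbers are b_0 = 1, b_1 = 0, b_2 = 1.

b_0 = 1, b_1 = 0, b_2 = 1.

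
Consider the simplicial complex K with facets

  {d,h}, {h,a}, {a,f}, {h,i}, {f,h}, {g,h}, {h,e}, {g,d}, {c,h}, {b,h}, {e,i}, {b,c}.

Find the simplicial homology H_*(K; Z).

Fix the vertex order a < b < c < d < e < f < g < h < i and write every simplex with vertices in increasing order. Then dim K = 1 and the simplices of K are:

  0-simplices (9): a, b, c, d, e, f, g, h, i
  1-simplices (12): af, ah, bc, bh, ch, dg, dh, eh, ei, fh, gh, hi

giving chain groups C_0 ≅ Z^9, C_1 ≅ Z^12.

∂_1: C_1 → C_0 sends each edge [p,q] (with p < q) to q − p. For instance
  ∂gh = h − g.
The resulting 9×12 matrix has rank 8, and its Smith normal form has invariant factors (1,1,1,1,1,1,1,1).

Computing H_k = (kernel of ∂_k) / (image of ∂_{k+1}):

  H_0: rank C_0 − rank ∂_1 = 9 − 8 = 1, and the invariant factors of ∂_1 are all 1, so H_0 ≅ Z.
  H_1: rank ker ∂_1 − rank ∂_2 = (12 − 8) − 0 = 4, and there is no ∂_2, so H_1 ≅ Z^4.

As a check, the Euler characteristic is 9 − 12 = -3, which agrees with 1 − 4 = -3.

H_0 = Z,  H_1 = Z^4.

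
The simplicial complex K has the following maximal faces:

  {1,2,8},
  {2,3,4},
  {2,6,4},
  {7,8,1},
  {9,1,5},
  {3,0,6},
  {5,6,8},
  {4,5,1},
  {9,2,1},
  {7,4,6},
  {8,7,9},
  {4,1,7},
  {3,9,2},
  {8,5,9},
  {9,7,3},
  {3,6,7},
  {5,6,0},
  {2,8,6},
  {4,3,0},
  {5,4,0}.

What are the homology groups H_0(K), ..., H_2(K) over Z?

We work with the vertex ordering 0 < 1 < 2 < 3 < 4 < 5 < 6 < 7 < 8 < 9. The simplices of K, each written with vertices in increasing order, are:

  0-simplices (10): [0], [1], [2], [3], [4], [5], [6], [7], [8], [9]
  1-simplices (30): (30 of them)
  2-simplices (20): (20 of them)

so the chain groups are C_0 ≅ Z^10, C_1 ≅ Z^30, C_2 ≅ Z^20.

Boundary ∂_1: C_1 → C_0 sends each edge [p,q] (with p < q) to q − p. For instance
  ∂[7,8] = [8] − [7].
The 10×30 boundary matrix has rank 9 and Smith normal form diag(1,1,1,1,1,1,1,1,1).

The boundary map ∂_2: C_2 → C_1 maps a triangle to the signed sum of its edges. For instance
  ∂[2,3,4] = [3,4] − [2,4] + [2,3],
  ∂[1,2,8] = [2,8] − [1,8] + [1,2].
As a 30×20 matrix over Z this has rank 20, with invariant factors (1,1,1,1,1,1,1,1,1,1,1,1,1,1,1,1,1,1,1,2).

From H_k ≅ ker(∂_k) / im(∂_{k+1}) we obtain:

  H_0: rank C_0 − rank ∂_1 = 10 − 9 = 1, and the invariant factors of ∂_1 are all 1, so H_0 ≅ Z.
  H_1: rank ker ∂_1 − rank ∂_2 = (30 − 9) − 20 = 1, and ∂_2 has invariant factor 2 > 1, so H_1 ≅ Z ⊕ Z/2Z.
  H_2: rank ker ∂_2 − rank ∂_3 = (20 − 20) − 0 = 0, and there is no ∂_3, so H_2 ≅ 0.

(K is a triangulation of the Klein bottle.)

H_0 = Z,  H_1 = Z ⊕ Z/2Z,  H_2 = 0.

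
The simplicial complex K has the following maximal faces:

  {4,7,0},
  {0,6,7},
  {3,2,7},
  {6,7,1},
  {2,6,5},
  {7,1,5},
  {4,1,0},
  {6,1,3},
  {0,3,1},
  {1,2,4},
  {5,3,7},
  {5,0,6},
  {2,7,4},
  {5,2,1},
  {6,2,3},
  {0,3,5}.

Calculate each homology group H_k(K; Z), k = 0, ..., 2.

K has 8 vertices, 24 edges, 16 triangles.
rank ∂_0 = 0, rank ∂_1 = 7 ⇒ b_0 = 8 − 0 − 7 = 1; all invariant factors of ∂_1 are 1 so no torsion. So H_0 ≅ Z.
rank ∂_1 = 7, rank ∂_2 = 15 ⇒ b_1 = 24 − 7 − 15 = 2; all invariant factors of ∂_2 are 1 so no torsion. So H_1 ≅ Z^2.
rank ∂_2 = 15, rank ∂_3 = 0 ⇒ b_2 = 16 − 15 − 0 = 1. So H_2 ≅ Z.

H_0 = Z,  H_1 = Z^2,  H_2 = Z.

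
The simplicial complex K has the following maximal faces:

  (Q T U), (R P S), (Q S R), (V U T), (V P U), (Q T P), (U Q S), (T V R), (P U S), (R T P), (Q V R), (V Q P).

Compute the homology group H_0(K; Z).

H_0 ≅ Z.

We work with the vertex ordering P < Q < R < S < T < U < V. The simplices of K, each written with vertices in increasing order, are:

  0-simplices (7): P, Q, R, S, T, U, V
  1-simplices (18): PQ, PR, PS, PT, PU, PV, QR, QS, QT, QU, QV, RS, RT, RV, SU, TU, TV, UV
  2-simplices (12): PQT, PQV, PRS, PRT, PSU, PUV, QRS, QRV, QSU, QTU, RTV, TUV

so the chain groups are C_0 ≅ Z^7, C_1 ≅ Z^18, C_2 ≅ Z^12.

∂_1: C_1 → C_0 sends each edge [p,q] (with p < q) to q − p. For instance
  ∂QR = R − Q.
The resulting 7×18 matrix has rank 6, and its Smith normal form has invariant factors (1,1,1,1,1,1).

The boundary map ∂_2: C_2 → C_1 acts by ∂[p,q,r] = [q,r] − [p,r] + [p,q]. For instance
  ∂PRS = RS − PS + PR,
  ∂QRV = RV − QV + QR.
The 18×12 boundary matrix has rank 12 and Smith normal form diag(1,1,1,1,1,1,1,1,1,1,1,2).

From H_k ≅ ker(∂_k) / im(∂_{k+1}) we obtain:

  H_0: rank C_0 − rank ∂_1 = 7 − 6 = 1, and the invariant factors of ∂_1 are all 1, so H_0 = Z.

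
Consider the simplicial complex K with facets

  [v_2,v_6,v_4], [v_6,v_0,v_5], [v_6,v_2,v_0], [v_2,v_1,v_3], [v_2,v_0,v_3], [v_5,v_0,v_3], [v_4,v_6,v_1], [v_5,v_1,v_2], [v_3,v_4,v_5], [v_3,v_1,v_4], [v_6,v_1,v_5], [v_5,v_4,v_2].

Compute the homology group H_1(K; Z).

H_1 = Z/2Z.

Fix the vertex order v_0 < v_1 < v_2 < v_3 < v_4 < v_5 < v_6 and write every simplex with vertices in increasing order. Then dim K = 2 and the simplices of K are:

  0-simplices (7): [v_0], [v_1], [v_2], [v_3], [v_4], [v_5], [v_6]
  1-simplices (18): (18 of them)
  2-simplices (12): (12 of them)

so the chain groups are C_0 ≅ Z^7, C_1 ≅ Z^18, C_2 ≅ Z^12.

Boundary ∂_1: C_1 → C_0 is given by ∂[p,q] = [q] − [p].
As a 7×18 matrix over Z this has rank 6, with invariant factors (1,1,1,1,1,1).

Boundary ∂_2: C_2 → C_1 sends each 2-simplex [p,q,r] to [q,r] − [p,r] + [p,q]. For instance
  ∂[v_1,v_2,v_5] = [v_2,v_5] − [v_1,v_5] + [v_1,v_2],
  ∂[v_1,v_2,v_3] = [v_2,v_3] − [v_1,v_3] + [v_1,v_2].
This gives a 18×12 integer matrix of rank 12; reducing to Smith normal form yields diagonal entries (1,1,1,1,1,1,1,1,1,1,1,2).

Reading off H_k = ker ∂_k / im ∂_{k+1}:

  H_1: rank ker ∂_1 − rank ∂_2 = (18 − 6) − 12 = 0, and ∂_2 has invariant factor 2 > 1, so H_1 ≅ Z/2Z.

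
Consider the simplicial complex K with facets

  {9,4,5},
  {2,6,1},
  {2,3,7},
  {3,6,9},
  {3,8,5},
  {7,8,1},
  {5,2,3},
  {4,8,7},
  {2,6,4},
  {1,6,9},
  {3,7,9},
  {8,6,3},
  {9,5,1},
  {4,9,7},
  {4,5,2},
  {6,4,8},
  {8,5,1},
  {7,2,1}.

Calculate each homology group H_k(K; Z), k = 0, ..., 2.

Order the vertices as 1 < 2 < 3 < 4 < 5 < 6 < 7 < 8 < 9. Listing each simplex with vertices in this order, K has dimension 2 with simplices:

  0-simplices (9): [1], [2], [3], [4], [5], [6], [7], [8], [9]
  1-simplices (27): (27 of them)
  2-simplices (18): [1,2,6], [1,2,7], [1,5,8], [1,5,9], [1,6,9], [1,7,8], [2,3,5], [2,3,7], [2,4,5], [2,4,6], [3,5,8], [3,6,8], [3,6,9], [3,7,9], [4,5,9], [4,6,8], [4,7,8], [4,7,9]

so the chain groups are C_0 ≅ Z^9, C_1 ≅ Z^27, C_2 ≅ Z^18.

The boundary map ∂_1: C_1 → C_0 is given by ∂[p,q] = [q] − [p]. For instance
  ∂[3,9] = [9] − [3].
The resulting 9×27 matrix has rank 8, and its Smith normal form has invariant factors (1,1,1,1,1,1,1,1).

The boundary map ∂_2: C_2 → C_1 sends each 2-simplex [p,q,r] to [q,r] − [p,r] + [p,q]. For instance
  ∂[3,6,8] = [6,8] − [3,8] + [3,6],
  ∂[1,5,8] = [5,8] − [1,8] + [1,5].
The resulting 27×18 matrix has rank 17, and its Smith normal form has invariant factors (1,1,1,1,1,1,1,1,1,1,1,1,1,1,1,1,1).

Now H_k = ker ∂_k / im ∂_{k+1}, so:

  H_0: rank C_0 − rank ∂_1 = 9 − 8 = 1, and the invariant factors of ∂_1 are all 1, so H_0 ≅ Z.
  H_1: rank ker ∂_1 − rank ∂_2 = (27 − 8) − 17 = 2, and the invariant factors of ∂_2 are all 1, so H_1 ≅ Z^2.
  H_2: rank ker ∂_2 − rank ∂_3 = (18 − 17) − 0 = 1, and there is no ∂_3, so H_2 ≅ Z.

As a check, the Euler characteristic is 9 − 27 + 18 = 0, which agrees with 1 − 2 + 1 = 0.

H_0 ≅ Z,  H_1 ≅ Z^2,  H_2 ≅ Z.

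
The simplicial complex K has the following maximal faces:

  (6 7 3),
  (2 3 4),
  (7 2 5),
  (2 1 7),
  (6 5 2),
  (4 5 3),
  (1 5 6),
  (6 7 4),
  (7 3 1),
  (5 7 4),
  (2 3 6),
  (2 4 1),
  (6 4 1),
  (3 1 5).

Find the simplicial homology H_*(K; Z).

H_0 = Z,  H_1 = Z^2,  H_2 = Z.

We work with the vertex ordering 1 < 2 < 3 < 4 < 5 < 6 < 7. The simplices of K, each written with vertices in increasing order, are:

  0-simplices (7): [1], [2], [3], [4], [5], [6], [7]
  1-simplices (21): [1,2], [1,3], [1,4], [1,5], [1,6], [1,7], [2,3], [2,4], [2,5], [2,6], [2,7], [3,4], [3,5], [3,6], [3,7], [4,5], [4,6], [4,7], [5,6], [5,7], [6,7]
  2-simplices (14): [1,2,4], [1,2,7], [1,3,5], [1,3,7], [1,4,6], [1,5,6], [2,3,4], [2,3,6], [2,5,6], [2,5,7], [3,4,5], [3,6,7], [4,5,7], [4,6,7]

giving chain groups C_0 ≅ Z^7, C_1 ≅ Z^21, C_2 ≅ Z^14.

The boundary map ∂_1: C_1 → C_0 sends each edge [p,q] (with p < q) to q − p. For instance
  ∂[1,6] = [6] − [1].
As a 7×21 matrix over Z this has rank 6, with invariant factors (1,1,1,1,1,1).

The boundary map ∂_2: C_2 → C_1 acts by ∂[p,q,r] = [q,r] − [p,r] + [p,q]. For instance
  ∂[4,5,7] = [5,7] − [4,7] + [4,5],
  ∂[3,4,5] = [4,5] − [3,5] + [3,4].
This gives a 21×14 integer matrix of rank 13; reducing to Smith normal form yields diagonal entries (1,1,1,1,1,1,1,1,1,1,1,1,1).

Computing H_k = (kernel of ∂_k) / (image of ∂_{k+1}):

  H_0: rank C_0 − rank ∂_1 = 7 − 6 = 1, and the invariant factors of ∂_1 are all 1, so H_0 ≅ Z.
  H_1: rank ker ∂_1 − rank ∂_2 = (21 − 6) − 13 = 2, and the invariant factors of ∂_2 are all 1, so H_1 ≅ Z^2.
  H_2: rank ker ∂_2 − rank ∂_3 = (14 − 13) − 0 = 1, and there is no ∂_3, so H_2 ≅ Z.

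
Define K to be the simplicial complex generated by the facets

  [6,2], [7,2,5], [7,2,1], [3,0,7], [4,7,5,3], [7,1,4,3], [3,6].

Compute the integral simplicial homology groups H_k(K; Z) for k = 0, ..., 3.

H_0 ≅ Z,  H_1 ≅ Z,  H_2 = 0,  H_3 = 0.

K has 8 vertices, 16 edges, 10 triangles, 2 3-simplices.
rank ∂_0 = 0, rank ∂_1 = 7 ⇒ b_0 = 8 − 0 − 7 = 1; all invariant factors of ∂_1 are 1 so no torsion. So H_0 ≅ Z.
rank ∂_1 = 7, rank ∂_2 = 8 ⇒ b_1 = 16 − 7 − 8 = 1; all invariant factors of ∂_2 are 1 so no torsion. So H_1 ≅ Z.
rank ∂_2 = 8, rank ∂_3 = 2 ⇒ b_2 = 10 − 8 − 2 = 0; all invariant factors of ∂_3 are 1 so no torsion. So H_2 ≅ 0.
rank ∂_3 = 2, rank ∂_4 = 0 ⇒ b_3 = 2 − 2 − 0 = 0. So H_3 ≅ 0.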